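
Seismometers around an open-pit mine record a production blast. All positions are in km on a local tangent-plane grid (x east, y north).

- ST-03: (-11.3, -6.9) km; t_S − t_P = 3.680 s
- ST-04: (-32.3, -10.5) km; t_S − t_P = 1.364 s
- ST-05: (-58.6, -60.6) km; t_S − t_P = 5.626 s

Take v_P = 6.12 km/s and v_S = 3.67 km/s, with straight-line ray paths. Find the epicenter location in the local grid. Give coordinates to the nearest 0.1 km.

Distance from S−P lag: d = Δt · v_P v_S / (v_P − v_S) = Δt · (6.12·3.67)/(6.12−3.67) ≈ 9.1675·Δt.
So d_ST-03 = 33.74, d_ST-04 = 12.50, d_ST-05 = 51.58 km.
Circle about each station: (x + 11.3)² + (y + 6.9)² = 33.74²; (x + 32.3)² + (y + 10.5)² = 12.50²; (x + 58.6)² + (y + 60.6)² = 51.58².
Subtracting the ST-03 equation from the ST-04 and ST-05 equations removes the quadratic terms:
-42.0 x − 7.2 y = 1960.38
-94.6 x − 107.4 y = 5408.91
Solving the 2×2 system: x ≈ -44.8, y ≈ -10.9 km.

x ≈ -44.8 km, y ≈ -10.9 km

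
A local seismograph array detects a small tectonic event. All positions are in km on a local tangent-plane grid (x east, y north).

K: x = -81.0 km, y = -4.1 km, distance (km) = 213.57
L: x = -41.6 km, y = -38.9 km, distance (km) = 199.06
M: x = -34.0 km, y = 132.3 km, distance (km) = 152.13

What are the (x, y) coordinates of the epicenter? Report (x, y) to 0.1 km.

x ≈ 111.6 km, y ≈ 88.2 km

Circle about each station: (x + 81.0)² + (y + 4.1)² = 213.57²; (x + 41.6)² + (y + 38.9)² = 199.06²; (x + 34.0)² + (y − 132.3)² = 152.13².
Subtracting pairs of circle equations eliminates x²+y² and gives linear equations (the radical axes):
78.8 x − 69.6 y = 2653.22
94.0 x + 272.8 y = 34550.09
Solving the 2×2 system: x ≈ 111.6, y ≈ 88.2 km.
Check against K (with the unrounded x, y): √((x + 81.0)²+(y + 4.1)²) = 213.55 ≈ 213.57 km. ✓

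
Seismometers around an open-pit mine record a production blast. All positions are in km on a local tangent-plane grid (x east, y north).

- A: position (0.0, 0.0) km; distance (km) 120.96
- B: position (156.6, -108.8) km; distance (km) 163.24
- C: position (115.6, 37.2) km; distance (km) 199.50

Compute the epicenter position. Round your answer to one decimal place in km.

x ≈ -6.2 km, y ≈ -120.8 km

Circle about each station: x² + y² = 120.96²; (x − 156.6)² + (y + 108.8)² = 163.24²; (x − 115.6)² + (y − 37.2)² = 199.50².
Subtracting the A equation from the B and C equations removes the quadratic terms:
313.2 x − 217.6 y = 24345.02
231.2 x + 74.4 y = -10421.73
Solving the 2×2 system: x ≈ -6.2, y ≈ -120.8 km.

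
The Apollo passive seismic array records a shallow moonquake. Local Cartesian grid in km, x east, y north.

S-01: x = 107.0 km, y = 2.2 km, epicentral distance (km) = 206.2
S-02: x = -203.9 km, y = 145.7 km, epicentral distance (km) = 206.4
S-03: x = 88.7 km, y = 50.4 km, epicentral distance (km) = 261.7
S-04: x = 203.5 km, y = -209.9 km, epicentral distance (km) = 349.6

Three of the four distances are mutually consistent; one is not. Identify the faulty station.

S-03

Solve using three stations at a time. Using S-01, S-02, S-04 (subtract circle equations pairwise → linear system) gives (x, y) ≈ (-96.5, -30.5).
Distances from that point to each station vs reported:
  S-01: calculated 206.1 vs reported 206.2 → residual 0.1 km
  S-02: calculated 206.3 vs reported 206.4 → residual 0.1 km
  S-03: calculated 202.1 vs reported 261.7 → residual 59.6 km
  S-04: calculated 349.6 vs reported 349.6 → residual 0.0 km
S-01, S-02, S-04 are mutually consistent (residuals ≈ 0); S-03 is off by 59.6 km.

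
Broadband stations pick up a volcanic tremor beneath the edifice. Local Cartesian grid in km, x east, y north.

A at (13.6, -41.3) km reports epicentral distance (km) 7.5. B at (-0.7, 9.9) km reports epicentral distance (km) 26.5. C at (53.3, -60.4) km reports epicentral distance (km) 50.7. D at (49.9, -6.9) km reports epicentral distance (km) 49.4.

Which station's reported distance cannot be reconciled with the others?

B

Solve using three stations at a time. Using A, C, D (subtract circle equations pairwise → linear system) gives (x, y) ≈ (9.4, -35.1).
Distances from that point to each station vs reported:
  A: calculated 7.5 vs reported 7.5 → residual 0.0 km
  B: calculated 46.1 vs reported 26.5 → residual 19.6 km
  C: calculated 50.7 vs reported 50.7 → residual 0.0 km
  D: calculated 49.4 vs reported 49.4 → residual 0.0 km
A, C, D are mutually consistent (residuals ≈ 0); B is off by 19.6 km.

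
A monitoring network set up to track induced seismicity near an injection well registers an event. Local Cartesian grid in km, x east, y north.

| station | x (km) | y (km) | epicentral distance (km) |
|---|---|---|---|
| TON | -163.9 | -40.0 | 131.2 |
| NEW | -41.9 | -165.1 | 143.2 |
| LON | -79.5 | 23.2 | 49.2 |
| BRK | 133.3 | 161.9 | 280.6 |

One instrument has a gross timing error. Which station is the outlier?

TON

Solve using three stations at a time. Using NEW, LON, BRK (subtract circle equations pairwise → linear system) gives (x, y) ≈ (-75.3, -25.8).
Distances from that point to each station vs reported:
  TON: calculated 89.8 vs reported 131.2 → residual 41.4 km
  NEW: calculated 143.2 vs reported 143.2 → residual 0.0 km
  LON: calculated 49.2 vs reported 49.2 → residual 0.0 km
  BRK: calculated 280.6 vs reported 280.6 → residual 0.0 km
NEW, LON, BRK are mutually consistent (residuals ≈ 0); TON is off by 41.4 km.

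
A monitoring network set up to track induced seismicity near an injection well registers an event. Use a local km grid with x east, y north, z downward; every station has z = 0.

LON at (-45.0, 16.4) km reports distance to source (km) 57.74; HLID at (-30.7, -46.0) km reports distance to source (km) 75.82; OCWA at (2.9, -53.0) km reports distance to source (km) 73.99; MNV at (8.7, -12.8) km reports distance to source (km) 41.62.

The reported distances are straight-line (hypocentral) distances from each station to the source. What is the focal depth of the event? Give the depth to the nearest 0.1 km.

Each station gives a sphere (x−x_i)² + (y−y_i)² + z² = d_i² (stations at z=0).
Subtracting the LON sphere from HLID and OCWA: z² cancels, leaving linear equations in x and y:
28.6 x − 124.8 y = -1650.23
95.8 x − 138.8 y = -1617.16
Solving: x ≈ 3.410, y ≈ 14.004 km (keep extra digits for the depth step; rounded: 3.4, 14.0).
Then from the LON sphere: z² = 57.74² − (x + 45.0)² − (y − 16.4)² with x = 3.410, y = 14.004, so z ≈ 31.379 ≈ 31.4 km.

31.4 km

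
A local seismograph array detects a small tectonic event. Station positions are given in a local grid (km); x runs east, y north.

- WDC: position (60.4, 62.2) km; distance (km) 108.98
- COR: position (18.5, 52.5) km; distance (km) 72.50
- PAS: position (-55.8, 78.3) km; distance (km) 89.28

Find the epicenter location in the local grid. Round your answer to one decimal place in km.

x ≈ -25.0 km, y ≈ -5.5 km

Circle about each station: (x − 60.4)² + (y − 62.2)² = 108.98²; (x − 18.5)² + (y − 52.5)² = 72.50²; (x + 55.8)² + (y − 78.3)² = 89.28².
Subtracting pairs of circle equations eliminates x²+y² and gives linear equations (the radical axes):
-83.8 x − 19.4 y = 2201.89
-232.4 x + 32.2 y = 5633.25
Solving the 2×2 system: x ≈ -25.0, y ≈ -5.5 km.
Check against WDC (with the unrounded x, y): √((x − 60.4)²+(y − 62.2)²) = 108.98 ≈ 108.98 km. ✓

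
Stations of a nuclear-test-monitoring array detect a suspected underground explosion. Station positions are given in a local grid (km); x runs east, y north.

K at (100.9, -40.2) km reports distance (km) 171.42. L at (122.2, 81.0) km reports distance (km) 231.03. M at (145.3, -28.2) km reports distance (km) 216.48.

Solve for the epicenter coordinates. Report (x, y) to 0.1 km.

Circle about each station: (x − 100.9)² + (y + 40.2)² = 171.42²; (x − 122.2)² + (y − 81.0)² = 231.03²; (x − 145.3)² + (y + 28.2)² = 216.48².
Subtracting the K equation from the L and M equations removes the quadratic terms:
42.6 x + 242.4 y = -14293.05
88.8 x + 24.0 y = -7368.29
Solving the 2×2 system: x ≈ -70.4, y ≈ -46.6 km.
Check against K (with the unrounded x, y): √((x − 100.9)²+(y + 40.2)²) = 171.40 ≈ 171.42 km. ✓

-70.4 km east, -46.6 km north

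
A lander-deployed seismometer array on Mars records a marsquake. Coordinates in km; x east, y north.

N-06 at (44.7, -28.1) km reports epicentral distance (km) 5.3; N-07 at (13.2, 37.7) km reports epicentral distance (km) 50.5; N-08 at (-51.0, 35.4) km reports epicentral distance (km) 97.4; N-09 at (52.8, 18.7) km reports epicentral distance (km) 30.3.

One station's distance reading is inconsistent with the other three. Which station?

N-06

Solve using three stations at a time. Using N-07, N-08, N-09 (subtract circle equations pairwise → linear system) gives (x, y) ≈ (36.7, -7.1).
Distances from that point to each station vs reported:
  N-06: calculated 22.5 vs reported 5.3 → residual 17.2 km
  N-07: calculated 50.6 vs reported 50.5 → residual 0.1 km
  N-08: calculated 97.4 vs reported 97.4 → residual 0.0 km
  N-09: calculated 30.4 vs reported 30.3 → residual 0.1 km
N-07, N-08, N-09 are mutually consistent (residuals ≈ 0); N-06 is off by 17.2 km.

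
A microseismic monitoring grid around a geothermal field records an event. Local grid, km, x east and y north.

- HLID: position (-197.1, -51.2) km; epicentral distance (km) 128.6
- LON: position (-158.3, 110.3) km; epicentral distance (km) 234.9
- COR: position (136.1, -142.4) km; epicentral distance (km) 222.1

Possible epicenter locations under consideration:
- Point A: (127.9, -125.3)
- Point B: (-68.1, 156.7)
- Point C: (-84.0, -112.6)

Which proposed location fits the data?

Point C

For each candidate, compare |candidate − station| to the reported distance:
Point A: residuals HLID 204.7, LON 135.8, COR 203.1 → max 204.7 km
Point B: residuals HLID 116.1, LON 133.5, COR 140.1 → max 140.1 km
Point C: residuals HLID 0.1, LON 0.1, COR 0.0 → max 0.1 km
Only Point C has all residuals ≈ 0.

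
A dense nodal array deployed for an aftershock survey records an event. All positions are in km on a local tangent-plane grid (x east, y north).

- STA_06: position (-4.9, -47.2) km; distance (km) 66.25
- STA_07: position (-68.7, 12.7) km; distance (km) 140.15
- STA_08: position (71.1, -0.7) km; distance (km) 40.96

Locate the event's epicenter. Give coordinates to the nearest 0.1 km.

Circle about each station: (x + 4.9)² + (y + 47.2)² = 66.25²; (x + 68.7)² + (y − 12.7)² = 140.15²; (x − 71.1)² + (y + 0.7)² = 40.96².
Subtracting the STA_06 equation from the STA_07 and STA_08 equations removes the quadratic terms:
-127.6 x + 119.8 y = -12623.83
152.0 x + 93.0 y = 5515.19
Solving the 2×2 system: x ≈ 61.0, y ≈ -40.4 km.
Check against STA_06 (with the unrounded x, y): √((x + 4.9)²+(y + 47.2)²) = 66.25 ≈ 66.25 km. ✓

x ≈ 61.0 km, y ≈ -40.4 km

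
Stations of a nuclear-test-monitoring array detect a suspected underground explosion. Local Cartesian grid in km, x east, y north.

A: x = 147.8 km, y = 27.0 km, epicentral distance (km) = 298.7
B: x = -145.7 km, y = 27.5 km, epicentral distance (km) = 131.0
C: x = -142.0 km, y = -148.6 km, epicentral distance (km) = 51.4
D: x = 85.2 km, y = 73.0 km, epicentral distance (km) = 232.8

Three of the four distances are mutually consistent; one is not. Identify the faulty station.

D

Solve using three stations at a time. Using A, B, C (subtract circle equations pairwise → linear system) gives (x, y) ≈ (-121.9, -101.3).
Distances from that point to each station vs reported:
  A: calculated 298.7 vs reported 298.7 → residual 0.0 km
  B: calculated 131.0 vs reported 131.0 → residual 0.0 km
  C: calculated 51.4 vs reported 51.4 → residual 0.0 km
  D: calculated 270.7 vs reported 232.8 → residual 37.9 km
A, B, C are mutually consistent (residuals ≈ 0); D is off by 37.9 km.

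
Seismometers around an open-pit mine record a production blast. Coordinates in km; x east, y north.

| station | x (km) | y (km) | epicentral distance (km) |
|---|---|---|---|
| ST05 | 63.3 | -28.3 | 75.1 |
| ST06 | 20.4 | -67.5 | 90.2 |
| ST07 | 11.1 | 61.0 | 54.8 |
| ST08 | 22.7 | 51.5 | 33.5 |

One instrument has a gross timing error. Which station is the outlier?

Solve using three stations at a time. Using ST05, ST06, ST08 (subtract circle equations pairwise → linear system) gives (x, y) ≈ (7.3, 21.7).
Distances from that point to each station vs reported:
  ST05: calculated 75.1 vs reported 75.1 → residual 0.0 km
  ST06: calculated 90.2 vs reported 90.2 → residual 0.0 km
  ST07: calculated 39.4 vs reported 54.8 → residual 15.4 km
  ST08: calculated 33.5 vs reported 33.5 → residual 0.0 km
ST05, ST06, ST08 are mutually consistent (residuals ≈ 0); ST07 is off by 15.4 km.

ST07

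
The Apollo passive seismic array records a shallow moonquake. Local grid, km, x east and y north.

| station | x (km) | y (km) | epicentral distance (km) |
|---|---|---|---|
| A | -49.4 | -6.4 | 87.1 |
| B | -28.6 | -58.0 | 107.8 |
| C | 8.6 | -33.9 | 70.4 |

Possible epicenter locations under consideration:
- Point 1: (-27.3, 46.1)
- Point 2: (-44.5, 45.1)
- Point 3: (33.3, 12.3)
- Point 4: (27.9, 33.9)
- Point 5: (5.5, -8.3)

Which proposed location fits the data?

Point 4

For each candidate, compare |candidate − station| to the reported distance:
Point 1: residuals A 30.1, B 3.7, C 17.3 → max 30.1 km
Point 2: residuals A 35.4, B 3.5, C 24.8 → max 35.4 km
Point 3: residuals A 2.3, B 14.1, C 18.0 → max 18.0 km
Point 4: residuals A 0.1, B 0.1, C 0.1 → max 0.1 km
Point 5: residuals A 32.2, B 47.5, C 44.6 → max 47.5 km
Only Point 4 has all residuals ≈ 0.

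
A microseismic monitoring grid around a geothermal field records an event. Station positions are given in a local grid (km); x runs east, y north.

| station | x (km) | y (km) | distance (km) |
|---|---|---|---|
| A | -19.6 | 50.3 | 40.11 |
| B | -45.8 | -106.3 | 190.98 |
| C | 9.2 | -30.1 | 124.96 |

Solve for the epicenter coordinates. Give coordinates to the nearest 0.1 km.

Circle about each station: (x + 19.6)² + (y − 50.3)² = 40.11²; (x + 45.8)² + (y + 106.3)² = 190.98²; (x − 9.2)² + (y + 30.1)² = 124.96².
Subtracting the A equation from the B and C equations removes the quadratic terms:
-52.4 x − 313.2 y = -24381.47
57.6 x − 160.8 y = -15929.79
Solving the 2×2 system: x ≈ -40.4, y ≈ 84.6 km.

-40.4 km east, 84.6 km north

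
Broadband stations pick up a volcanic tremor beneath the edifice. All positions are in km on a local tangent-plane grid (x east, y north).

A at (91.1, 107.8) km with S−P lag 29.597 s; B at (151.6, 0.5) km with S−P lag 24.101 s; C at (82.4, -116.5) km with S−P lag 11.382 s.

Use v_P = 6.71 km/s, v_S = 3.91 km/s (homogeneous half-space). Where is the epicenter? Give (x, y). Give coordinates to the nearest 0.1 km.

Distance from S−P lag: d = Δt · v_P v_S / (v_P − v_S) = Δt · (6.71·3.91)/(6.71−3.91) ≈ 9.3700·Δt.
So d_A = 277.32, d_B = 225.83, d_C = 106.65 km.
Circle about each station: (x − 91.1)² + (y − 107.8)² = 277.32²; (x − 151.6)² + (y − 0.5)² = 225.83²; (x − 82.4)² + (y + 116.5)² = 106.65².
Subtracting the A equation from the B and C equations removes the quadratic terms:
121.0 x − 214.6 y = 28969.95
-17.4 x − 448.6 y = 65974.12
Solving the 2×2 system: x ≈ -20.0, y ≈ -146.3 km.
Check against A (with the unrounded x, y): √((x − 91.1)²+(y − 107.8)²) = 277.33 ≈ 277.32 km. ✓

x ≈ -20.0 km, y ≈ -146.3 km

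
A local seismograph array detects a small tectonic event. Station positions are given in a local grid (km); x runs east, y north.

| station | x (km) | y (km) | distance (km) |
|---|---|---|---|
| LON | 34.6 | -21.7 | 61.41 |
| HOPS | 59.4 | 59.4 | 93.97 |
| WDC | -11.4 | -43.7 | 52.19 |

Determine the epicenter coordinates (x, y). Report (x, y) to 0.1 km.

Circle about each station: (x − 34.6)² + (y + 21.7)² = 61.41²; (x − 59.4)² + (y − 59.4)² = 93.97²; (x + 11.4)² + (y + 43.7)² = 52.19².
Subtracting pairs of circle equations eliminates x²+y² and gives linear equations (the radical axes):
49.6 x + 162.2 y = 329.50
-92.0 x − 44.0 y = 1418.99
Solving the 2×2 system: x ≈ -19.2, y ≈ 7.9 km.
Check against LON (with the unrounded x, y): √((x − 34.6)²+(y + 21.7)²) = 61.41 ≈ 61.41 km. ✓

x ≈ -19.2 km, y ≈ 7.9 km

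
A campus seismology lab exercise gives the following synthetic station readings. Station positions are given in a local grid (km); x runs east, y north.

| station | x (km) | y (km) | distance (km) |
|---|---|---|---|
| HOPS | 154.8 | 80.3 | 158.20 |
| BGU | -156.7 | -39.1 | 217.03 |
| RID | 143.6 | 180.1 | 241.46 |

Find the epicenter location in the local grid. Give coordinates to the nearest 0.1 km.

Circle about each station: (x − 154.8)² + (y − 80.3)² = 158.20²; (x + 156.7)² + (y + 39.1)² = 217.03²; (x − 143.6)² + (y − 180.1)² = 241.46².
Subtracting pairs of circle equations eliminates x²+y² and gives linear equations (the radical axes):
-623.0 x − 238.8 y = -26402.21
-22.4 x + 199.6 y = -10629.85
Solving the 2×2 system: x ≈ 60.2, y ≈ -46.5 km.

x ≈ 60.2 km, y ≈ -46.5 km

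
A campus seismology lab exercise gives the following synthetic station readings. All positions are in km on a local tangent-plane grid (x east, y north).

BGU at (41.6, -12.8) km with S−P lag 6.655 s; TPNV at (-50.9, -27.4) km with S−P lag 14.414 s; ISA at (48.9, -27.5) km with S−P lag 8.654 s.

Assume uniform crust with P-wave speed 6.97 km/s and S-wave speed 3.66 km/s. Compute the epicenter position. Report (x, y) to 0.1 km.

Distance from S−P lag: d = Δt · v_P v_S / (v_P − v_S) = Δt · (6.97·3.66)/(6.97−3.66) ≈ 7.7070·Δt.
So d_BGU = 51.29, d_TPNV = 111.09, d_ISA = 66.70 km.
Circle about each station: (x − 41.6)² + (y + 12.8)² = 51.29²; (x + 50.9)² + (y + 27.4)² = 111.09²; (x − 48.9)² + (y + 27.5)² = 66.70².
Subtracting pairs of circle equations eliminates x²+y² and gives linear equations (the radical axes):
-185.0 x − 29.2 y = -8263.15
14.6 x − 29.4 y = -565.17
Solving the 2×2 system: x ≈ 38.6, y ≈ 38.4 km.

38.6 km east, 38.4 km north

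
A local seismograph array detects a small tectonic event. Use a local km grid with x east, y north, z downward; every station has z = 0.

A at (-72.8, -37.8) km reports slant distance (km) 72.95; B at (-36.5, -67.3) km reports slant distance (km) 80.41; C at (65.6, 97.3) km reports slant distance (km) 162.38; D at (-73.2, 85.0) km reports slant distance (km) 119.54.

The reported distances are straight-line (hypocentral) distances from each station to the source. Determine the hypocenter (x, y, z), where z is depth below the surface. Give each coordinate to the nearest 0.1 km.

(-38.1, -12.8, 59.1)

Each station gives a sphere (x−x_i)² + (y−y_i)² + z² = d_i² (stations at z=0).
Subtracting the A sphere from B and C: z² cancels, leaving linear equations in x and y:
72.6 x − 59.0 y = -2011.21
276.8 x + 270.2 y = -14003.59
Solving: x ≈ -38.101, y ≈ -12.795 km (keep extra digits for the depth step; rounded: -38.1, -12.8).
Then from the A sphere: z² = 72.95² − (x + 72.8)² − (y + 37.8)² with x = -38.101, y = -12.795, so z ≈ 59.097 ≈ 59.1 km.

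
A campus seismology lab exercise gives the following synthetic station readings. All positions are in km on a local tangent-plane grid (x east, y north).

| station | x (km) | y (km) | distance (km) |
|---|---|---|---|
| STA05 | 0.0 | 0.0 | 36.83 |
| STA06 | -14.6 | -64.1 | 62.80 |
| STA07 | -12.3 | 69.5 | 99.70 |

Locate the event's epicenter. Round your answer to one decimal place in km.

Circle about each station: x² + y² = 36.83²; (x + 14.6)² + (y + 64.1)² = 62.80²; (x + 12.3)² + (y − 69.5)² = 99.70².
Subtracting the STA05 equation from the STA06 and STA07 equations removes the quadratic terms:
-29.2 x − 128.2 y = 1734.58
-24.6 x + 139.0 y = -3602.10
Solving the 2×2 system: x ≈ 30.6, y ≈ -20.5 km.
Check against STA05 (with the unrounded x, y): √(x²+y²) = 36.83 ≈ 36.83 km. ✓

30.6 km east, -20.5 km north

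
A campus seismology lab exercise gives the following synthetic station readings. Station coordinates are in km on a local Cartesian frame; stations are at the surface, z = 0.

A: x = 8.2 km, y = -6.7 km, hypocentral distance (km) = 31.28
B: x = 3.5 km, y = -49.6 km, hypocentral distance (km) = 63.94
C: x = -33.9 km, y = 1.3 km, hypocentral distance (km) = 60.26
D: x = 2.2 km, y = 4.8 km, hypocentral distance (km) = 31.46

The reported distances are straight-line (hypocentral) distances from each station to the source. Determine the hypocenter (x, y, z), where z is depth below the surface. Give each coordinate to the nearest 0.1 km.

(20.4, 6.5, 25.6)

Each station gives a sphere (x−x_i)² + (y−y_i)² + z² = d_i² (stations at z=0).
Subtracting the A sphere from B and C: z² cancels, leaving linear equations in x and y:
-9.4 x − 85.8 y = -749.61
-84.2 x + 16.0 y = -1614.06
Solving: x ≈ 20.405, y ≈ 6.501 km (keep extra digits for the depth step; rounded: 20.4, 6.5).
Then from the A sphere: z² = 31.28² − (x − 8.2)² − (y + 6.7)² with x = 20.405, y = 6.501, so z ≈ 25.597 ≈ 25.6 km.
Check against D (with the unrounded solution): distance 31.46 ≈ 31.46 km. ✓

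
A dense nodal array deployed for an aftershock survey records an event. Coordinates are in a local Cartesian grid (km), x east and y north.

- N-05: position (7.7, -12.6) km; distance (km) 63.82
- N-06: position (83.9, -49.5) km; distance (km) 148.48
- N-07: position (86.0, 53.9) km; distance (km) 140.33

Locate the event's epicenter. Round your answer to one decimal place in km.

(-49.2, 16.3)

Circle about each station: (x − 7.7)² + (y + 12.6)² = 63.82²; (x − 83.9)² + (y + 49.5)² = 148.48²; (x − 86.0)² + (y − 53.9)² = 140.33².
Subtracting pairs of circle equations eliminates x²+y² and gives linear equations (the radical axes):
152.4 x − 73.8 y = -8701.91
156.6 x + 133.0 y = -5536.36
Solving the 2×2 system: x ≈ -49.2, y ≈ 16.3 km.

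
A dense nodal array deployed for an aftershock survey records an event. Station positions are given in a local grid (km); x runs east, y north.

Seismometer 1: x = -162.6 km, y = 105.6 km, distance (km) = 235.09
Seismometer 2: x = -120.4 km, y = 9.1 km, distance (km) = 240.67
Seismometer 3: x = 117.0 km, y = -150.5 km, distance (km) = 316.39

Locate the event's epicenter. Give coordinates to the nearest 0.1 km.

x ≈ 65.7 km, y ≈ 161.7 km

Circle about each station: (x + 162.6)² + (y − 105.6)² = 235.09²; (x + 120.4)² + (y − 9.1)² = 240.67²; (x − 117.0)² + (y + 150.5)² = 316.39².
Subtracting the Seismometer 1 equation from the Seismometer 2 and Seismometer 3 equations removes the quadratic terms:
84.4 x − 193.0 y = -25665.89
559.2 x − 512.2 y = -46086.19
Solving the 2×2 system: x ≈ 65.7, y ≈ 161.7 km.
Check against Seismometer 1 (with the unrounded x, y): √((x + 162.6)²+(y − 105.6)²) = 235.11 ≈ 235.09 km. ✓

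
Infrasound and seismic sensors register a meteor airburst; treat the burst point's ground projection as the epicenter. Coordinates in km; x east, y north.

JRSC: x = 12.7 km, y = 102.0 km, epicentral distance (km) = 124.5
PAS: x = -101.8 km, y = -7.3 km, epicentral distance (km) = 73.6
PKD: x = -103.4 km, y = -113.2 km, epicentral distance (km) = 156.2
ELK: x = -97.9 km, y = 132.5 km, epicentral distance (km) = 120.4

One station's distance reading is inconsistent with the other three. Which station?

JRSC

Solve using three stations at a time. Using PAS, PKD, ELK (subtract circle equations pairwise → linear system) gives (x, y) ≈ (-37.3, 28.4).
Distances from that point to each station vs reported:
  JRSC: calculated 89.0 vs reported 124.5 → residual 35.5 km
  PAS: calculated 73.7 vs reported 73.6 → residual 0.1 km
  PKD: calculated 156.2 vs reported 156.2 → residual 0.0 km
  ELK: calculated 120.5 vs reported 120.4 → residual 0.1 km
PAS, PKD, ELK are mutually consistent (residuals ≈ 0); JRSC is off by 35.5 km.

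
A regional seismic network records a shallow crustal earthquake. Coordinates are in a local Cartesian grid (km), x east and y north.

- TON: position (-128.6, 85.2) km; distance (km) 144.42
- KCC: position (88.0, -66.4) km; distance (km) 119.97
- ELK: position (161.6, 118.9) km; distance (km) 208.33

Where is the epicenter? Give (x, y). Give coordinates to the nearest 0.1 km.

(-10.7, 1.8)

Circle about each station: (x + 128.6)² + (y − 85.2)² = 144.42²; (x − 88.0)² + (y + 66.4)² = 119.97²; (x − 161.6)² + (y − 118.9)² = 208.33².
Subtracting pairs of circle equations eliminates x²+y² and gives linear equations (the radical axes):
433.2 x − 303.2 y = -5179.70
580.4 x + 67.4 y = -6089.48
Solving the 2×2 system: x ≈ -10.7, y ≈ 1.8 km.
Check against TON (with the unrounded x, y): √((x + 128.6)²+(y − 85.2)²) = 144.42 ≈ 144.42 km. ✓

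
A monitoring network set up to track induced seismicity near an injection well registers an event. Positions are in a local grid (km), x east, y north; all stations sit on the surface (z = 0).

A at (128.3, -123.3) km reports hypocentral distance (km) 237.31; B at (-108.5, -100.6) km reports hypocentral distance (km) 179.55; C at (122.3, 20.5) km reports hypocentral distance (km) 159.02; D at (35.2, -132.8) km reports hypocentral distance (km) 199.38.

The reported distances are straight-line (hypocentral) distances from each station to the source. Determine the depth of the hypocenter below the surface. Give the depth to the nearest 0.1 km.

Each station gives a sphere (x−x_i)² + (y−y_i)² + z² = d_i² (stations at z=0).
Subtracting the A sphere from B and C: z² cancels, leaving linear equations in x and y:
-473.6 x + 45.4 y = 14306.66
-12.0 x + 287.6 y = 14742.44
Solving: x ≈ -25.396, y ≈ 50.201 km (keep extra digits for the depth step; rounded: -25.4, 50.2).
Then from the A sphere: z² = 237.31² − (x − 128.3)² − (y + 123.3)² with x = -25.396, y = 50.201, so z ≈ 50.902 ≈ 50.9 km.

50.9 km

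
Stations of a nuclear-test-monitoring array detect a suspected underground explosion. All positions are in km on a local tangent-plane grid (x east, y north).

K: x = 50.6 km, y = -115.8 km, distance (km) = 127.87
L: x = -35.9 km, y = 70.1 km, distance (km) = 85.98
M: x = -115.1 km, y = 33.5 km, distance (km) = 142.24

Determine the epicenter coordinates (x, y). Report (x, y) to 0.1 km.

25.1 km east, 9.5 km north

Circle about each station: (x − 50.6)² + (y + 115.8)² = 127.87²; (x + 35.9)² + (y − 70.1)² = 85.98²; (x + 115.1)² + (y − 33.5)² = 142.24².
Subtracting pairs of circle equations eliminates x²+y² and gives linear equations (the radical axes):
-173.0 x + 371.8 y = -809.00
-331.4 x + 298.6 y = -5481.22
Solving the 2×2 system: x ≈ 25.1, y ≈ 9.5 km.
Check against K (with the unrounded x, y): √((x − 50.6)²+(y + 115.8)²) = 127.87 ≈ 127.87 km. ✓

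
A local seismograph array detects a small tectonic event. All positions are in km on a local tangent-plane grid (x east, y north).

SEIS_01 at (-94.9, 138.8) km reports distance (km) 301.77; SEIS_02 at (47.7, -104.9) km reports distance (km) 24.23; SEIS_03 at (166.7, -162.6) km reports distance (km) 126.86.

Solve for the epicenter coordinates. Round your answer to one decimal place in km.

Circle about each station: (x + 94.9)² + (y − 138.8)² = 301.77²; (x − 47.7)² + (y + 104.9)² = 24.23²; (x − 166.7)² + (y + 162.6)² = 126.86².
Subtracting the SEIS_01 equation from the SEIS_02 and SEIS_03 equations removes the quadratic terms:
285.2 x − 487.4 y = 75485.89
523.2 x − 602.8 y = 100927.87
Solving the 2×2 system: x ≈ 44.4, y ≈ -128.9 km.

x ≈ 44.4 km, y ≈ -128.9 km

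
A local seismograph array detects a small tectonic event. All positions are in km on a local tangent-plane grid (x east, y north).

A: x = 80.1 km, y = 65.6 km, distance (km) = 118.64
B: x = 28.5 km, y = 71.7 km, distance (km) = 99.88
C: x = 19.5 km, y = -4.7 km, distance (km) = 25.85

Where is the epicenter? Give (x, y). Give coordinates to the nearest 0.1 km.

3.5 km east, -25.0 km north

Circle about each station: (x − 80.1)² + (y − 65.6)² = 118.64²; (x − 28.5)² + (y − 71.7)² = 99.88²; (x − 19.5)² + (y + 4.7)² = 25.85².
Subtracting the A equation from the B and C equations removes the quadratic terms:
-103.2 x + 12.2 y = -666.79
-121.2 x − 140.6 y = 3090.20
Solving the 2×2 system: x ≈ 3.5, y ≈ -25.0 km.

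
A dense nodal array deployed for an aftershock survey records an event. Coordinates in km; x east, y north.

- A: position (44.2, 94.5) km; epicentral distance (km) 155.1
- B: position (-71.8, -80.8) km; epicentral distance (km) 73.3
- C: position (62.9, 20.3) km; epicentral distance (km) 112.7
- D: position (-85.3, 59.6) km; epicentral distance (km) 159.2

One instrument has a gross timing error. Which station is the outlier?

Solve using three stations at a time. Using B, C, D (subtract circle equations pairwise → linear system) gives (x, y) ≈ (1.2, -74.1).
Distances from that point to each station vs reported:
  A: calculated 173.9 vs reported 155.1 → residual 18.8 km
  B: calculated 73.3 vs reported 73.3 → residual 0.0 km
  C: calculated 112.7 vs reported 112.7 → residual 0.0 km
  D: calculated 159.2 vs reported 159.2 → residual 0.0 km
B, C, D are mutually consistent (residuals ≈ 0); A is off by 18.8 km.

A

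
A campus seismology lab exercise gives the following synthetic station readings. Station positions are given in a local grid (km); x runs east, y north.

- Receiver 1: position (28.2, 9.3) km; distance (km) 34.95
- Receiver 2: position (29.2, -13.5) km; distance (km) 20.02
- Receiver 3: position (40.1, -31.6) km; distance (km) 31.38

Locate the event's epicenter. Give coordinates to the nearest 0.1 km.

10.6 km east, -20.9 km north

Circle about each station: (x − 28.2)² + (y − 9.3)² = 34.95²; (x − 29.2)² + (y + 13.5)² = 20.02²; (x − 40.1)² + (y + 31.6)² = 31.38².
Subtracting pairs of circle equations eliminates x²+y² and gives linear equations (the radical axes):
2.0 x − 45.6 y = 973.86
23.8 x − 81.8 y = 1961.64
Solving the 2×2 system: x ≈ 10.6, y ≈ -20.9 km.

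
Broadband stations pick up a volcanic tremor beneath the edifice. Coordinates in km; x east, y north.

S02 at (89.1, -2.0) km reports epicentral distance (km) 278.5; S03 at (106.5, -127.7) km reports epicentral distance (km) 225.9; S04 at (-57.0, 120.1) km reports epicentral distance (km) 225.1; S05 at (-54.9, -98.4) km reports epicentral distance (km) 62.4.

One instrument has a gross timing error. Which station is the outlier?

Solve using three stations at a time. Using S03, S04, S05 (subtract circle equations pairwise → linear system) gives (x, y) ≈ (-117.3, -96.8).
Distances from that point to each station vs reported:
  S02: calculated 227.1 vs reported 278.5 → residual 51.4 km
  S03: calculated 225.9 vs reported 225.9 → residual 0.0 km
  S04: calculated 225.1 vs reported 225.1 → residual 0.0 km
  S05: calculated 62.4 vs reported 62.4 → residual 0.0 km
S03, S04, S05 are mutually consistent (residuals ≈ 0); S02 is off by 51.4 km.

S02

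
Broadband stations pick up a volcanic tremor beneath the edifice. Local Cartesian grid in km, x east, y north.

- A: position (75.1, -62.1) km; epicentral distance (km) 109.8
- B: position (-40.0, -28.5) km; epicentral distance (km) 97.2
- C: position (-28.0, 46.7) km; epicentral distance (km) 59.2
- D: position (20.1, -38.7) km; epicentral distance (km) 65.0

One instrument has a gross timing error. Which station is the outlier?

Solve using three stations at a time. Using A, B, C (subtract circle equations pairwise → linear system) gives (x, y) ≈ (30.6, 38.3).
Distances from that point to each station vs reported:
  A: calculated 109.8 vs reported 109.8 → residual 0.0 km
  B: calculated 97.2 vs reported 97.2 → residual 0.0 km
  C: calculated 59.2 vs reported 59.2 → residual 0.0 km
  D: calculated 77.7 vs reported 65.0 → residual 12.7 km
A, B, C are mutually consistent (residuals ≈ 0); D is off by 12.7 km.

D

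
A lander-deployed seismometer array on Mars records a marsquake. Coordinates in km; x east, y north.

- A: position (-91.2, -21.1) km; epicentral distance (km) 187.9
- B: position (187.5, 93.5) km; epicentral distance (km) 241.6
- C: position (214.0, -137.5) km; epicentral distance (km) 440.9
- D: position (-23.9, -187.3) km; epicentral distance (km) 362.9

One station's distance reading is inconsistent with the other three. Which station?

B

Solve using three stations at a time. Using A, C, D (subtract circle equations pairwise → linear system) gives (x, y) ≈ (-105.5, 166.3).
Distances from that point to each station vs reported:
  A: calculated 188.0 vs reported 187.9 → residual 0.1 km
  B: calculated 302.0 vs reported 241.6 → residual 60.4 km
  C: calculated 440.9 vs reported 440.9 → residual 0.0 km
  D: calculated 363.0 vs reported 362.9 → residual 0.1 km
A, C, D are mutually consistent (residuals ≈ 0); B is off by 60.4 km.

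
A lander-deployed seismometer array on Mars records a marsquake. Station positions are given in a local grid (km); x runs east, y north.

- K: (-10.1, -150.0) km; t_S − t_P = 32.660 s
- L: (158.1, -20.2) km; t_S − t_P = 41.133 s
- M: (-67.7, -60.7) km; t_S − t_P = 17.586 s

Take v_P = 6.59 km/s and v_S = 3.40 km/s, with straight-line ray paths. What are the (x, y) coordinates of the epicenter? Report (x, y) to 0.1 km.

Distance from S−P lag: d = Δt · v_P v_S / (v_P − v_S) = Δt · (6.59·3.40)/(6.59−3.40) ≈ 7.0238·Δt.
So d_K = 229.40, d_L = 288.91, d_M = 123.52 km.
Circle about each station: (x + 10.1)² + (y + 150.0)² = 229.40²; (x − 158.1)² + (y + 20.2)² = 288.91²; (x + 67.7)² + (y + 60.7)² = 123.52².
Subtracting the K equation from the L and M equations removes the quadratic terms:
336.4 x + 259.6 y = -28042.99
-115.2 x + 178.6 y = 23032.94
Solving the 2×2 system: x ≈ -122.1, y ≈ 50.2 km.

x ≈ -122.1 km, y ≈ 50.2 km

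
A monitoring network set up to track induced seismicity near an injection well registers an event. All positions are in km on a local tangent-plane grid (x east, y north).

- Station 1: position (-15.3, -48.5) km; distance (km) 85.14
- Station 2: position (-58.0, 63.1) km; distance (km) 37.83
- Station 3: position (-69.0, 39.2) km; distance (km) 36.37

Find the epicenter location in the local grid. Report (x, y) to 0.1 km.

Circle about each station: (x + 15.3)² + (y + 48.5)² = 85.14²; (x + 58.0)² + (y − 63.1)² = 37.83²; (x + 69.0)² + (y − 39.2)² = 36.37².
Subtracting pairs of circle equations eliminates x²+y² and gives linear equations (the radical axes):
-85.4 x + 223.2 y = 10576.98
-107.4 x + 175.4 y = 9637.34
Solving the 2×2 system: x ≈ -32.9, y ≈ 34.8 km.

-32.9 km east, 34.8 km north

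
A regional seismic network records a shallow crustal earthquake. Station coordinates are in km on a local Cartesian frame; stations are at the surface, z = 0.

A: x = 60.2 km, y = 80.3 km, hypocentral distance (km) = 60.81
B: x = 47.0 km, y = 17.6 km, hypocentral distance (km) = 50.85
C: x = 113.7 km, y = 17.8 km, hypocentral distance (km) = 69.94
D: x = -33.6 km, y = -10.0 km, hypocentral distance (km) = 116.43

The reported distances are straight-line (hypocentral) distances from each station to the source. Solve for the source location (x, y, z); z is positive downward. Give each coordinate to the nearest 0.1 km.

x ≈ 63.0 km, y ≈ 38.1 km, depth ≈ 43.7 km

Each station gives a sphere (x−x_i)² + (y−y_i)² + z² = d_i² (stations at z=0).
Subtracting the A sphere from B and C: z² cancels, leaving linear equations in x and y:
-26.4 x − 125.4 y = -6441.24
107.0 x − 125.0 y = 1978.65
Solving: x ≈ 63.003, y ≈ 38.102 km (keep extra digits for the depth step; rounded: 63.0, 38.1).
Then from the A sphere: z² = 60.81² − (x − 60.2)² − (y − 80.3)² with x = 63.003, y = 38.102, so z ≈ 43.696 ≈ 43.7 km.
Check against D (with the unrounded solution): distance 116.43 ≈ 116.43 km. ✓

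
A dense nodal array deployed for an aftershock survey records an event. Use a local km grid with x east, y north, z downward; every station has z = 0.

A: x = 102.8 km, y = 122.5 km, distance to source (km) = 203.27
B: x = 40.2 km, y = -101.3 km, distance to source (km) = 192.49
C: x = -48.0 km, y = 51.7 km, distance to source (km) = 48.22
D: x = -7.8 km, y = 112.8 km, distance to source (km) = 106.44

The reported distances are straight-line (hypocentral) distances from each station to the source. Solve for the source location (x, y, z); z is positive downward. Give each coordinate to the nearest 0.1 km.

(-81.6, 43.9, 33.7)

Each station gives a sphere (x−x_i)² + (y−y_i)² + z² = d_i² (stations at z=0).
Subtracting the A sphere from B and C: z² cancels, leaving linear equations in x and y:
-125.2 x − 447.6 y = -9430.07
-301.6 x − 141.6 y = 18396.32
Solving: x ≈ -81.604, y ≈ 43.894 km (keep extra digits for the depth step; rounded: -81.6, 43.9).
Then from the A sphere: z² = 203.27² − (x − 102.8)² − (y − 122.5)² with x = -81.604, y = 43.894, so z ≈ 33.689 ≈ 33.7 km.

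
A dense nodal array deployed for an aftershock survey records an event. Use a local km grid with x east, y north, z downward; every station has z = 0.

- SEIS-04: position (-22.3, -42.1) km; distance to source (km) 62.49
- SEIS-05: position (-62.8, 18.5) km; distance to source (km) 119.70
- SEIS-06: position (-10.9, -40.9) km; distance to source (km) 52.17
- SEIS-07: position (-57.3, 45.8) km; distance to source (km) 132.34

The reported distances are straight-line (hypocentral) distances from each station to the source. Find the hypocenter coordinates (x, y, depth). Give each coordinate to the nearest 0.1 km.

Each station gives a sphere (x−x_i)² + (y−y_i)² + z² = d_i² (stations at z=0).
Subtracting the SEIS-04 sphere from SEIS-05 and SEIS-06: z² cancels, leaving linear equations in x and y:
-81.0 x + 121.2 y = -8406.70
22.8 x + 2.4 y = 705.21
Solving: x ≈ 35.719, y ≈ -45.491 km (keep extra digits for the depth step; rounded: 35.7, -45.5).
Then from the SEIS-04 sphere: z² = 62.49² − (x + 22.3)² − (y + 42.1)² with x = 35.719, y = -45.491, so z ≈ 22.963 ≈ 23.0 km.
Check against SEIS-07 (with the unrounded solution): distance 132.34 ≈ 132.34 km. ✓

(35.7, -45.5, 23.0)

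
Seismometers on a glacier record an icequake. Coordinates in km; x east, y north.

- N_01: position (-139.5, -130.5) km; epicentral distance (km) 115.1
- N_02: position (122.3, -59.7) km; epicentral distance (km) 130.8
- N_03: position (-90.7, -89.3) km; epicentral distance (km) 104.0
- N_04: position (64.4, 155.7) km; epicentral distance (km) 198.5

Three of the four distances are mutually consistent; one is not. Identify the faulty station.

N_01

Solve using three stations at a time. Using N_02, N_03, N_04 (subtract circle equations pairwise → linear system) gives (x, y) ≈ (-5.1, -30.2).
Distances from that point to each station vs reported:
  N_01: calculated 167.7 vs reported 115.1 → residual 52.6 km
  N_02: calculated 130.8 vs reported 130.8 → residual 0.0 km
  N_03: calculated 104.0 vs reported 104.0 → residual 0.0 km
  N_04: calculated 198.5 vs reported 198.5 → residual 0.0 km
N_02, N_03, N_04 are mutually consistent (residuals ≈ 0); N_01 is off by 52.6 km.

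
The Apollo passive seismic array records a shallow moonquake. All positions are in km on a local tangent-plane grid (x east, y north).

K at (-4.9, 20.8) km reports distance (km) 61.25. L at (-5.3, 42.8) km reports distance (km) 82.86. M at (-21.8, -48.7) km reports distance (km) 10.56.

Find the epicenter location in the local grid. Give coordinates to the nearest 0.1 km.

x ≈ -17.2 km, y ≈ -39.2 km

Circle about each station: (x + 4.9)² + (y − 20.8)² = 61.25²; (x + 5.3)² + (y − 42.8)² = 82.86²; (x + 21.8)² + (y + 48.7)² = 10.56².
Subtracting the K equation from the L and M equations removes the quadratic terms:
-0.8 x + 44.0 y = -1710.94
-33.8 x − 139.0 y = 6030.33
Solving the 2×2 system: x ≈ -17.2, y ≈ -39.2 km.
Check against K (with the unrounded x, y): √((x + 4.9)²+(y − 20.8)²) = 61.25 ≈ 61.25 km. ✓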